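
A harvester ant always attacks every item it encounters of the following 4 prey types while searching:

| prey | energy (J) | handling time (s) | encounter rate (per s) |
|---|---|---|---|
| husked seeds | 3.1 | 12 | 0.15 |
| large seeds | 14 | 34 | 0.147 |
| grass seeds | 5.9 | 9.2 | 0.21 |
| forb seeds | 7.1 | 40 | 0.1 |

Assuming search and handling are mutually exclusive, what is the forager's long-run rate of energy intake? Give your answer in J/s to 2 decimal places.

0.33 J/s

R = Σλ_iE_i / (1 + Σλ_ih_i)
Numerator: 0.15×3.1 + 0.147×14 + 0.21×5.9 + 0.1×7.1 = 4.472
Denominator: 1 + 0.15×12 + 0.147×34 + 0.21×9.2 + 0.1×40 = 13.73
R = 4.472/13.73 = 0.3257 J/s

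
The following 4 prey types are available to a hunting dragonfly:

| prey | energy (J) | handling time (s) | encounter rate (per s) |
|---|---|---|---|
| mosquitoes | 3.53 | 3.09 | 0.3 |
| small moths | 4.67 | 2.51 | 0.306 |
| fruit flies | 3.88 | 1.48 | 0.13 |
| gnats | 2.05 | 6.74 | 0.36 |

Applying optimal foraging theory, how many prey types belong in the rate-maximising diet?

3

Rank by E/h (J/s): fruit flies 2.62, small moths 1.86, mosquitoes 1.14, gnats 0.304. Include each in turn until the next type's E/h falls below the running intake rate.
Rate on top 1: 0.423. small moths: 1.86 > 0.423 → include.
Rate on top 2: 0.9862. mosquitoes: 1.14 > 0.9862 → include.
Rate on top 3: 1.036. gnats: 0.304 < 1.036 → exclude; stop.
Optimal diet: fruit flies, small moths, mosquitoes — 3 of 4 types.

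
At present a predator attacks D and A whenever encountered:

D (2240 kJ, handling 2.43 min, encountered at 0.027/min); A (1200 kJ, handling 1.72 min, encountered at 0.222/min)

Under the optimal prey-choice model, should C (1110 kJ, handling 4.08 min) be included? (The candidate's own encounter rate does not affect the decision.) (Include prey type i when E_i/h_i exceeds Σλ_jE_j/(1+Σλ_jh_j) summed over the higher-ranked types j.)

Intake rate on the current diet: R = (0.027×2240 + 0.222×1200) / (1 + 0.027×2.43 + 0.222×1.72) = 326.9/1.447 = 225.8 kJ/min.
C: E/h = 1110/4.08 = 272.1 kJ/min.
Since 272.1 > R, including C increases the long-run rate.

Yes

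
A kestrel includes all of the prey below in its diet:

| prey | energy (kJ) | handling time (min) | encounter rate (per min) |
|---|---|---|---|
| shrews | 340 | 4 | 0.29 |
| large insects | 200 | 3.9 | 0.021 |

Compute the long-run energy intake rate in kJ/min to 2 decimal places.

R = (0.29×340 + 0.021×200) / (1 + 0.29×4 + 0.021×3.9) = 102.8/2.242 = 45.85 kJ/min.

45.85 kJ/min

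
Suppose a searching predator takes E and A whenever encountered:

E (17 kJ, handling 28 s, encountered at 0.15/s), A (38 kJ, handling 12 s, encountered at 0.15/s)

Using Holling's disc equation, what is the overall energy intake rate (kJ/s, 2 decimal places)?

R = Σλ_iE_i / (1 + Σλ_ih_i)
Numerator: 0.15×17 + 0.15×38 = 8.25
Denominator: 1 + 0.15×28 + 0.15×12 = 7
R = 8.25/7 = 1.179 kJ/s

1.18 kJ/s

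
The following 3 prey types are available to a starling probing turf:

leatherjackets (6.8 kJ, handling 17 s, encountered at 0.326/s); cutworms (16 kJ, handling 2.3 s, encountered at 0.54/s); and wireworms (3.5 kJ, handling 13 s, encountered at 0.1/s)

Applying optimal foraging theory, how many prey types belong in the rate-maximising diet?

Profitabilities (E/h, kJ/s): cutworms 6.96, leatherjackets 0.4, wireworms 0.269. Add prey in this order while the next type's profitability exceeds the intake rate on those already taken.
Rate on top 1: 3.854. leatherjackets: 0.4 < 3.854 → exclude; stop.
Optimal diet: cutworms — 1 of 3 types.

1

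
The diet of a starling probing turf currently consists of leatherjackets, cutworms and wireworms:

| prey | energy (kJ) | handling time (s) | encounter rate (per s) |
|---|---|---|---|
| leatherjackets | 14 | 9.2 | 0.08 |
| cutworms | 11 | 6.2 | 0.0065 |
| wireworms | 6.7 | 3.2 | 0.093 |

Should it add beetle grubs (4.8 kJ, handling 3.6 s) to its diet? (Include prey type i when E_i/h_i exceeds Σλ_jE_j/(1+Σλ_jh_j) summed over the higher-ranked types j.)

Yes

Intake rate on the current diet: R = (0.08×14 + 0.0065×11 + 0.093×6.7) / (1 + 0.08×9.2 + 0.0065×6.2 + 0.093×3.2) = 1.815/2.074 = 0.875 kJ/s.
beetle grubs: E/h = 4.8/3.6 = 1.333 kJ/s.
Since 1.333 > R, including beetle grubs increases the long-run rate.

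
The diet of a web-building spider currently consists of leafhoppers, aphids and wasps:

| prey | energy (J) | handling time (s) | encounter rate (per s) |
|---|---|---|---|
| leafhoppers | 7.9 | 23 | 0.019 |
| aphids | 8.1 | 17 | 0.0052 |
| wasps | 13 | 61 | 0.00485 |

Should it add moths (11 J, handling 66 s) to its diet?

Intake rate on the current diet: R = (0.019×7.9 + 0.0052×8.1 + 0.00485×13) / (1 + 0.019×23 + 0.0052×17 + 0.00485×61) = 0.2553/1.821 = 0.1402 J/s.
Profitability of moths: 11/66 = 0.1667 J/s.
Since 0.1667 > R, including moths increases the long-run rate.

Yes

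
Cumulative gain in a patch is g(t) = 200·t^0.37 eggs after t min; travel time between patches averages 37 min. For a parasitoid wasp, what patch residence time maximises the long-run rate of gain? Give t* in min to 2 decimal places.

By the marginal value theorem, leave when the instantaneous gain rate g'(t) equals the habitat-wide average g(t)/(T + t).
g'(t) = 0.37·200·t^-0.63. Setting 0.37·200·t^-0.63 = 200·t^0.37/(37+t) gives 0.37(37+t) = t, so 0.63·t = 0.37×37.
t* = 0.37×37/0.63 = 21.73 min.

21.73 min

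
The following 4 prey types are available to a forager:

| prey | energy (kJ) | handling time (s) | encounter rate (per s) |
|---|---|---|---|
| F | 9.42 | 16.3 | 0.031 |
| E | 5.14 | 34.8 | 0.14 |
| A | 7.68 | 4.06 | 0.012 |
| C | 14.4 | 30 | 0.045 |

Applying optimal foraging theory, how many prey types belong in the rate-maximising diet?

Profitabilities (E/h, kJ/s): A 1.89, F 0.578, C 0.48, E 0.148. Add prey in this order while the next type's profitability exceeds the intake rate on those already taken.
Rate on top 1: 0.08788. F: 0.578 > 0.08788 → include.
Rate on top 2: 0.2472. C: 0.48 > 0.2472 → include.
Rate on top 3: 0.3554. E: 0.148 < 0.3554 → exclude; stop.
Optimal diet: A, F, C — 3 of 4 types.

3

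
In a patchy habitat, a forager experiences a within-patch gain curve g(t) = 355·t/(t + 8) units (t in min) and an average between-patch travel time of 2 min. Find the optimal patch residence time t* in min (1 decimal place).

4.0 min

By the marginal value theorem, leave when the instantaneous gain rate g'(t) equals the habitat-wide average g(t)/(T + t).
g'(t) = 355·8/(t + 8)². Setting 355·8/(t+8)² = 355t/[(t+8)(2+t)] gives 8(2+t) = t(t+8), so t² = 8×2 = 16.
t* = √16 = 4 min.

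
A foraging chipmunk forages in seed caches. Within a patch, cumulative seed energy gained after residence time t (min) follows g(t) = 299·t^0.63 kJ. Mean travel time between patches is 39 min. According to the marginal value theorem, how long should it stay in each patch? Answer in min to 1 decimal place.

Optimal t* satisfies g'(t*) = g(t*)/(T + t*).
g'(t) = 0.63·299·t^-0.37. Setting 0.63·299·t^-0.37 = 299·t^0.63/(39+t) gives 0.63(39+t) = t, so 0.37·t = 0.63×39.
t* = 0.63×39/0.37 = 66.41 min.

66.4 min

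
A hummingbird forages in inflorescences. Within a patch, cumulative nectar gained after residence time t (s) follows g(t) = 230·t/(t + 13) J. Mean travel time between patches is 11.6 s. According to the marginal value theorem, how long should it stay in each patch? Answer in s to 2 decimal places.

12.28 s

Maximise g(t)/(T+t): set derivative to zero → g'(t)(T+t) = g(t).
g'(t) = 230·13/(t + 13)². Setting 230·13/(t+13)² = 230t/[(t+13)(11.6+t)] gives 13(11.6+t) = t(t+13), so t² = 13×11.6 = 150.8.
t* = √150.8 = 12.28 s.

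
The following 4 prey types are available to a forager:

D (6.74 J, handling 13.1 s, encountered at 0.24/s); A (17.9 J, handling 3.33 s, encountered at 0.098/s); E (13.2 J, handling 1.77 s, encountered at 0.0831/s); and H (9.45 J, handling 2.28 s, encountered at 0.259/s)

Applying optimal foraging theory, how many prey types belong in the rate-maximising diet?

3

Rank by E/h (J/s): E 7.46, A 5.38, H 4.14, D 0.515. Include each in turn until the next type's E/h falls below the running intake rate.
Rate on top 1: 0.9563. A: 5.38 > 0.9563 → include.
Rate on top 2: 1.935. H: 4.14 > 1.935 → include.
Rate on top 3: 2.567. D: 0.515 < 2.567 → exclude; stop.
Optimal diet: E, A, H — 3 of 4 types.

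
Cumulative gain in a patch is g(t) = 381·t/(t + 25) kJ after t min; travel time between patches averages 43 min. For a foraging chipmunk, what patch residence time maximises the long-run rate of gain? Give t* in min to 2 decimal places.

32.79 min

Maximise g(t)/(T+t): set derivative to zero → g'(t)(T+t) = g(t).
g'(t) = 381·25/(t + 25)². Setting 381·25/(t+25)² = 381t/[(t+25)(43+t)] gives 25(43+t) = t(t+25), so t² = 25×43 = 1075.
t* = √1075 = 32.79 min.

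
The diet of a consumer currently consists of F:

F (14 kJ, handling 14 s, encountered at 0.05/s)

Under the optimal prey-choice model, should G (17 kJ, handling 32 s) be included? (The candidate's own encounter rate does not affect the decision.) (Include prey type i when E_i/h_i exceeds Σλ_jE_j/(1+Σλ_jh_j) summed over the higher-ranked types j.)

Yes

Current rate: (0.05×14)/(1 + 0.05×14) = 0.4118 kJ/s.
G: E/h = 17/32 = 0.5312 kJ/s.
0.5312 > 0.4118, so adding G raises the average — include it.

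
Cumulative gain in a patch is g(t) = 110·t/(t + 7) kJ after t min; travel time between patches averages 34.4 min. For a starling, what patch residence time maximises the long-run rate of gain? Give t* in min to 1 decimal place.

15.5 min

By the marginal value theorem, leave when the instantaneous gain rate g'(t) equals the habitat-wide average g(t)/(T + t).
g'(t) = 110·7/(t + 7)². Setting 110·7/(t+7)² = 110t/[(t+7)(34.4+t)] gives 7(34.4+t) = t(t+7), so t² = 7×34.4 = 240.8.
t* = √240.8 = 15.52 min.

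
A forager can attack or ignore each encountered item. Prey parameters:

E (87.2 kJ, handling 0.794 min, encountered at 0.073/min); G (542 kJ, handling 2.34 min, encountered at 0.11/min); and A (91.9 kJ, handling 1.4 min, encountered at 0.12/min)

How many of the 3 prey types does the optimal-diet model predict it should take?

3

Profitabilities (E/h, kJ/min): G 232, E 110, A 65.6. Add prey in this order while the next type's profitability exceeds the intake rate on those already taken.
Rate on top 1: 47.42. E: 110 > 47.42 → include.
Rate on top 2: 50.17. A: 65.6 > 50.17 → include.
Optimal diet: G, E, A — 3 of 3 types.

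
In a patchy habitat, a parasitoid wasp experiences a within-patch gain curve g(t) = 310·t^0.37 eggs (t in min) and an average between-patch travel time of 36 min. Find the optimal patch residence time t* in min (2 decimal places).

Optimal t* satisfies g'(t*) = g(t*)/(T + t*).
g'(t) = 0.37·310·t^-0.63. Setting 0.37·310·t^-0.63 = 310·t^0.37/(36+t) gives 0.37(36+t) = t, so 0.63·t = 0.37×36.
t* = 0.37×36/0.63 = 21.14 min.

21.14 min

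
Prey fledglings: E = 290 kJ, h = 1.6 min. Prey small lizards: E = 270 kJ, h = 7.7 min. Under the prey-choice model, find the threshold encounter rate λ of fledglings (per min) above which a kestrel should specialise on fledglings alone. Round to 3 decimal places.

0.150 per min

Drop small lizards once their profitability E₂/h₂ falls below the rate achievable on fledglings alone: E₂/h₂ = λE₁/(1 + λh₁).
Solve for λ: λE₁h₂ = E₂(1 + λh₁) → λ(E₁h₂ − E₂h₁) = E₂ → λ = E₂/(E₁h₂ − E₂h₁).
λ = 270/(290×7.7 − 270×1.6) = 270/1801 = 0.1499 per min.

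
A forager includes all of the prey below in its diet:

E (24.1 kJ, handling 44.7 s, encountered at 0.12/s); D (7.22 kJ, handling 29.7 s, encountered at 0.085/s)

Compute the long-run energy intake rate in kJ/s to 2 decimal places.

Energy encountered per unit search time: 0.12×24.1 + 0.085×7.22 = 3.506 kJ/s.
Handling time per unit search time: 0.12×44.7 + 0.085×29.7 = 7.889.
Rate = 3.506/(1 + 7.889) = 0.3944 kJ/s.

0.39 kJ/s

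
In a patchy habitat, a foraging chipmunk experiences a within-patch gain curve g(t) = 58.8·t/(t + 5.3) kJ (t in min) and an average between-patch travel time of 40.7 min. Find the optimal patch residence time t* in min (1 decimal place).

14.7 min

By the marginal value theorem, leave when the instantaneous gain rate g'(t) equals the habitat-wide average g(t)/(T + t).
g'(t) = 58.8·5.3/(t + 5.3)². Setting 58.8·5.3/(t+5.3)² = 58.8t/[(t+5.3)(40.7+t)] gives 5.3(40.7+t) = t(t+5.3), so t² = 5.3×40.7 = 215.7.
t* = √215.7 = 14.69 min.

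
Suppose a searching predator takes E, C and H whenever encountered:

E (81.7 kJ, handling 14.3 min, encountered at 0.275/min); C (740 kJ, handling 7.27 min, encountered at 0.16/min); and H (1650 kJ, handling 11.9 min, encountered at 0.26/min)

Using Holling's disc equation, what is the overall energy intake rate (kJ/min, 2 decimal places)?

62.01 kJ/min

Energy encountered per unit search time: 0.275×81.7 + 0.16×740 + 0.26×1650 = 569.9 kJ/min.
Handling time per unit search time: 0.275×14.3 + 0.16×7.27 + 0.26×11.9 = 8.19.
Rate = 569.9/(1 + 8.19) = 62.01 kJ/min.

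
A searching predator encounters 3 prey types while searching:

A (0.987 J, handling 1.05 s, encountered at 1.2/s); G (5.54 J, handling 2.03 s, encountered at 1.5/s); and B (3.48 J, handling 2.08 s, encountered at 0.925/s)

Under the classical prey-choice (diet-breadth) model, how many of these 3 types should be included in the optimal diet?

Profitabilities (E/h, J/s): G 2.73, B 1.67, A 0.94. Add prey in this order while the next type's profitability exceeds the intake rate on those already taken.
Rate on top 1: 2.054. B: 1.67 < 2.054 → exclude; stop.
Optimal diet: G — 1 of 3 types.

1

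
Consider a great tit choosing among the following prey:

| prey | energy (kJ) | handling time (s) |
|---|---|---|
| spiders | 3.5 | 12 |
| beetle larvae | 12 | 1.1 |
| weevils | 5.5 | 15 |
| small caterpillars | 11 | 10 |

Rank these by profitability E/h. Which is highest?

In descending order of E/h:
beetle larvae: 12/1.1 = 10.9 kJ/s
small caterpillars: 11/10 = 1.1 kJ/s
weevils: 5.5/15 = 0.367 kJ/s
spiders: 3.5/12 = 0.292 kJ/s

beetle larvae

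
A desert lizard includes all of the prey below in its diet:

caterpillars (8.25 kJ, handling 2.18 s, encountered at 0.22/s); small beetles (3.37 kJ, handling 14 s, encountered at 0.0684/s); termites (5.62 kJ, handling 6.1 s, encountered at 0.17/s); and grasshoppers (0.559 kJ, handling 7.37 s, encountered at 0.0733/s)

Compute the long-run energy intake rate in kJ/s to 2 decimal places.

0.76 kJ/s

R = (0.22×8.25 + 0.0684×3.37 + 0.17×5.62 + 0.0733×0.559) / (1 + 0.22×2.18 + 0.0684×14 + 0.17×6.1 + 0.0733×7.37) = 3.042/4.014 = 0.7577 kJ/s.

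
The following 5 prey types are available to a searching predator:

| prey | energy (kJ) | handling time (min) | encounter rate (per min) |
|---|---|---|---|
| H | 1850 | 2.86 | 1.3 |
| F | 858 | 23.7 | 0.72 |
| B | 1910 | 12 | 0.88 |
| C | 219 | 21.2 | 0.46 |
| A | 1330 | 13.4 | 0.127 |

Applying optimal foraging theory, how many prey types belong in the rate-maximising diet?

1

E/h in descending order: H 647, B 159, A 99.3, F 36.2, C 10.3 kJ/min. The optimal diet is the largest prefix of this list for which every included type satisfies E_i/h_i > R on the types above it.
Rate on top 1: 509.7. B: 159 < 509.7 → exclude; stop.
Optimal diet: H — 1 of 5 types.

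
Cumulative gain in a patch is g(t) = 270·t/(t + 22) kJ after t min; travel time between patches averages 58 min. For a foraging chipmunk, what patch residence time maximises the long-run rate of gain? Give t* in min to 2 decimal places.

35.72 min

Maximise g(t)/(T+t): set derivative to zero → g'(t)(T+t) = g(t).
g'(t) = 270·22/(t + 22)². Setting 270·22/(t+22)² = 270t/[(t+22)(58+t)] gives 22(58+t) = t(t+22), so t² = 22×58 = 1276.
t* = √1276 = 35.72 min.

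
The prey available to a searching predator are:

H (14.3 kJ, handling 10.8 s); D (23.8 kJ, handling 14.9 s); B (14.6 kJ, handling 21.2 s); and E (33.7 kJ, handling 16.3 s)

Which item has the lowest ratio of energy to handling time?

B

In descending order of E/h:
E: 33.7/16.3 = 2.07 kJ/s
D: 23.8/14.9 = 1.6 kJ/s
H: 14.3/10.8 = 1.32 kJ/s
B: 14.6/21.2 = 0.689 kJ/s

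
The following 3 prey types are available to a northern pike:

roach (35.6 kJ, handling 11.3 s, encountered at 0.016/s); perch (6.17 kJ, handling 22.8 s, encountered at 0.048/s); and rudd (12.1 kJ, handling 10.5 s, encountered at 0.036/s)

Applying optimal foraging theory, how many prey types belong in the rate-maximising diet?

Profitabilities (E/h, kJ/s): roach 3.15, rudd 1.15, perch 0.271. Add prey in this order while the next type's profitability exceeds the intake rate on those already taken.
Rate on top 1: 0.4824. rudd: 1.15 > 0.4824 → include.
Rate on top 2: 0.6449. perch: 0.271 < 0.6449 → exclude; stop.
Optimal diet: roach, rudd — 2 of 3 types.

2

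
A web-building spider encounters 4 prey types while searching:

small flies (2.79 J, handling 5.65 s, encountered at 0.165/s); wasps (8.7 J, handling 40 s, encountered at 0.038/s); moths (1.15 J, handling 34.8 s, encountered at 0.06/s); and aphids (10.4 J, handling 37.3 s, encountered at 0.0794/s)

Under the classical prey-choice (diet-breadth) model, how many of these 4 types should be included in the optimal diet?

2

Rank by E/h (J/s): small flies 0.494, aphids 0.279, wasps 0.217, moths 0.033. Include each in turn until the next type's E/h falls below the running intake rate.
Rate on top 1: 0.2382. aphids: 0.279 > 0.2382 → include.
Rate on top 2: 0.2628. wasps: 0.217 < 0.2628 → exclude; stop.
Optimal diet: small flies, aphids — 2 of 4 types.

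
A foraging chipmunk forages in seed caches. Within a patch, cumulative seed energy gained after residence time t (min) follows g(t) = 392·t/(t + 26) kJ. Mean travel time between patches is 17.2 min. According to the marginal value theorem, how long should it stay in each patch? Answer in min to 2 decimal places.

21.15 min

Maximise g(t)/(T+t): set derivative to zero → g'(t)(T+t) = g(t).
g'(t) = 392·26/(t + 26)². Setting 392·26/(t+26)² = 392t/[(t+26)(17.2+t)] gives 26(17.2+t) = t(t+26), so t² = 26×17.2 = 447.2.
t* = √447.2 = 21.15 min.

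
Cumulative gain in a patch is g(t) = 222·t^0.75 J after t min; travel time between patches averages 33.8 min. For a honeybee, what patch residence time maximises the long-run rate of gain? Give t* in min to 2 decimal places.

101.40 min

By the marginal value theorem, leave when the instantaneous gain rate g'(t) equals the habitat-wide average g(t)/(T + t).
g'(t) = 0.75·222·t^-0.25. Setting 0.75·222·t^-0.25 = 222·t^0.75/(33.8+t) gives 0.75(33.8+t) = t, so 0.25·t = 0.75×33.8.
t* = 0.75×33.8/0.25 = 101.4 min.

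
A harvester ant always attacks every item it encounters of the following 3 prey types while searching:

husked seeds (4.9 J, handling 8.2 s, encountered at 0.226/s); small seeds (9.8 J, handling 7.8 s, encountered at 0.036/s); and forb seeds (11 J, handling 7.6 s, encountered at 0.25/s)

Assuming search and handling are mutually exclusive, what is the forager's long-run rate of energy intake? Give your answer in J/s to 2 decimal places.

R = (0.226×4.9 + 0.036×9.8 + 0.25×11) / (1 + 0.226×8.2 + 0.036×7.8 + 0.25×7.6) = 4.21/5.034 = 0.8364 J/s.

0.84 J/s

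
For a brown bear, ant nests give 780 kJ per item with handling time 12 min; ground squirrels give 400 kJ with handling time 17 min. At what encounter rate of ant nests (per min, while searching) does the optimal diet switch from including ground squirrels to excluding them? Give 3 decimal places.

At the threshold, the rate on ant nests alone equals the profitability of ground squirrels: λ·780/(1 + λ·12) = 400/17 = 23.53.
Rearranging, λ(780 − 23.53×12) = 23.53, so λ = 23.53/497.6 = 0.04728 per min.

0.047 per min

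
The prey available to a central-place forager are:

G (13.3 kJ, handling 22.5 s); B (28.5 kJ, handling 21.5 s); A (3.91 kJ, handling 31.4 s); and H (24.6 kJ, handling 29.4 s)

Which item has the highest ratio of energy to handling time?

In descending order of E/h:
B: 28.5/21.5 = 1.33 kJ/s
H: 24.6/29.4 = 0.837 kJ/s
G: 13.3/22.5 = 0.591 kJ/s
A: 3.91/31.4 = 0.125 kJ/s

B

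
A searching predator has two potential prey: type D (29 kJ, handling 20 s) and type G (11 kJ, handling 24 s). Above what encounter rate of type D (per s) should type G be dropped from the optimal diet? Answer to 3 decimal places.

0.023 per s

Drop type G once their profitability E₂/h₂ falls below the rate achievable on type D alone: E₂/h₂ = λE₁/(1 + λh₁).
Solve for λ: λE₁h₂ = E₂(1 + λh₁) → λ(E₁h₂ − E₂h₁) = E₂ → λ = E₂/(E₁h₂ − E₂h₁).
λ = 11/(29×24 − 11×20) = 11/476 = 0.02311 per s.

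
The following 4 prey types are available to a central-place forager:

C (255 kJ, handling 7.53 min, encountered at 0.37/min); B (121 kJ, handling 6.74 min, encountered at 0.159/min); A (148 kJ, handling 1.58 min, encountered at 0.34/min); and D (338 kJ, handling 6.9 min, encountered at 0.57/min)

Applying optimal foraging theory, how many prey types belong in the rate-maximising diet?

2

E/h in descending order: A 93.7, D 49, C 33.9, B 18 kJ/min. The optimal diet is the largest prefix of this list for which every included type satisfies E_i/h_i > R on the types above it.
Rate on top 1: 32.73. D: 49 > 32.73 → include.
Rate on top 2: 44.42. C: 33.9 < 44.42 → exclude; stop.
Optimal diet: A, D — 2 of 4 types.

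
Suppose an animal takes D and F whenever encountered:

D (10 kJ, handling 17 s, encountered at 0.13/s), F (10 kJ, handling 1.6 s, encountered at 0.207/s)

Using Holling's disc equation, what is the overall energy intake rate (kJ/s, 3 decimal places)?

0.952 kJ/s

R = (0.13×10 + 0.207×10) / (1 + 0.13×17 + 0.207×1.6) = 3.37/3.541 = 0.9517 kJ/s.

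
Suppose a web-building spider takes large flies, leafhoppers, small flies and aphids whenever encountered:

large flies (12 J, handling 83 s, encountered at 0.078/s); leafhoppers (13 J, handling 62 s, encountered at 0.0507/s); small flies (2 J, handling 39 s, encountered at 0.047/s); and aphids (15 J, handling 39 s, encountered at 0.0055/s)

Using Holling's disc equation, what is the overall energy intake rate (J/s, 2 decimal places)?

0.14 J/s

R = (0.078×12 + 0.0507×13 + 0.047×2 + 0.0055×15) / (1 + 0.078×83 + 0.0507×62 + 0.047×39 + 0.0055×39) = 1.772/12.66 = 0.1399 J/s.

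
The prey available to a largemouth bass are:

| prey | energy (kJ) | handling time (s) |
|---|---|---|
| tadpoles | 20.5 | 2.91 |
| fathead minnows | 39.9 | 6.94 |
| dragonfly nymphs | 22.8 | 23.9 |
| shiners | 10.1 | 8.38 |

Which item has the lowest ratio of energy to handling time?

In descending order of E/h:
tadpoles: 20.5/2.91 = 7.04 kJ/s
fathead minnows: 39.9/6.94 = 5.75 kJ/s
shiners: 10.1/8.38 = 1.21 kJ/s
dragonfly nymphs: 22.8/23.9 = 0.954 kJ/s

dragonfly nymphs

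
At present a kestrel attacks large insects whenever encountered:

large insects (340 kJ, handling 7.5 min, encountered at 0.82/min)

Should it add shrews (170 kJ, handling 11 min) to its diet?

No

On large insects alone, R = ΣλE/(1+Σλh) = 278.8/7.15 = 38.99 kJ/min.
shrews: E/h = 170/11 = 15.45 kJ/min.
Since 15.45 < R, time spent handling shrews is better spent searching.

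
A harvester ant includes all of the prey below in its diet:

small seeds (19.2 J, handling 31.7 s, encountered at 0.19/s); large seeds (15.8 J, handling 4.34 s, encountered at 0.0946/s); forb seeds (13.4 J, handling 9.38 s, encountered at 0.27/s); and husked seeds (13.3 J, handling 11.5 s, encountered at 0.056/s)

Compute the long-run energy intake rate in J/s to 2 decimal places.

0.90 J/s

R = Σλ_iE_i / (1 + Σλ_ih_i)
Numerator: 0.19×19.2 + 0.0946×15.8 + 0.27×13.4 + 0.056×13.3 = 9.505
Denominator: 1 + 0.19×31.7 + 0.0946×4.34 + 0.27×9.38 + 0.056×11.5 = 10.61
R = 9.505/10.61 = 0.8959 J/s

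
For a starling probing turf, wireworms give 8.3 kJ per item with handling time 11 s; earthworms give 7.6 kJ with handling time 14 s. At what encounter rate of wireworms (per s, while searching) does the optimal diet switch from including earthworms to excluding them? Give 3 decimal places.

0.233 per s

The zero-one rule: include earthworms iff E₂/h₂ > λE₁/(1+λh₁). Equality gives the switch point.
λE₁h₂ = E₂ + λE₂h₁ ⇒ λ = E₂/(E₁h₂ − E₂h₁) = 7.6/(116.2 − 83.6) = 0.2331 per s.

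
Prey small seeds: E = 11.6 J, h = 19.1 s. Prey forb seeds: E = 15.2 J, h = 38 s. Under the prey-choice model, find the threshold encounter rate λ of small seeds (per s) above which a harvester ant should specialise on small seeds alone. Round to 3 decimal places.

0.101 per s

The zero-one rule: include forb seeds iff E₂/h₂ > λE₁/(1+λh₁). Equality gives the switch point.
λE₁h₂ = E₂ + λE₂h₁ ⇒ λ = E₂/(E₁h₂ − E₂h₁) = 15.2/(440.8 − 290.3) = 0.101 per s.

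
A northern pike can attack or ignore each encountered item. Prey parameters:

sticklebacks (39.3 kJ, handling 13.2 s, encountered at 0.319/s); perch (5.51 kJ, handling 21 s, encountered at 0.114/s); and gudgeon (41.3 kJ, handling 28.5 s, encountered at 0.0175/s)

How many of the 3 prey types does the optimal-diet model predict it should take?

1

Profitabilities (E/h, kJ/s): sticklebacks 2.98, gudgeon 1.45, perch 0.262. Add prey in this order while the next type's profitability exceeds the intake rate on those already taken.
Rate on top 1: 2.406. gudgeon: 1.45 < 2.406 → exclude; stop.
Optimal diet: sticklebacks — 1 of 3 types.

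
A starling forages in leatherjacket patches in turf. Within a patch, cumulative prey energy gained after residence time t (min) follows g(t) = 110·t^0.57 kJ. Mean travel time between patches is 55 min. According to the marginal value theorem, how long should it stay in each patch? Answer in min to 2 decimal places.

72.91 min

Optimal t* satisfies g'(t*) = g(t*)/(T + t*).
g'(t) = 0.57·110·t^-0.43. Setting 0.57·110·t^-0.43 = 110·t^0.57/(55+t) gives 0.57(55+t) = t, so 0.43·t = 0.57×55.
t* = 0.57×55/0.43 = 72.91 min.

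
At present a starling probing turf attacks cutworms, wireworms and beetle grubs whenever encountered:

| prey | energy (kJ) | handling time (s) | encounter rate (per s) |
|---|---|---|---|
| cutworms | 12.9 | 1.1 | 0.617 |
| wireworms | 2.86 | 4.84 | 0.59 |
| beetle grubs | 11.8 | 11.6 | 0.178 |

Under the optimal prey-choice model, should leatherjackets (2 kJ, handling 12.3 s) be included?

No

On cutworms, wireworms and beetle grubs alone, R = ΣλE/(1+Σλh) = 11.75/6.599 = 1.78 kJ/s.
leatherjackets: E/h = 2/12.3 = 0.1626 kJ/s.
0.1626 < 1.78, so adding leatherjackets would lower the average — exclude it.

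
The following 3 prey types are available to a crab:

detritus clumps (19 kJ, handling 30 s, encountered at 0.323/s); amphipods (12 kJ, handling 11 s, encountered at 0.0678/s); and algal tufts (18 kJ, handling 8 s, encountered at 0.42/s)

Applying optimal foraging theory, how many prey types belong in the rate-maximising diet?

Rank by E/h (kJ/s): algal tufts 2.25, amphipods 1.09, detritus clumps 0.633. Include each in turn until the next type's E/h falls below the running intake rate.
Rate on top 1: 1.734. amphipods: 1.09 < 1.734 → exclude; stop.
Optimal diet: algal tufts — 1 of 3 types.

1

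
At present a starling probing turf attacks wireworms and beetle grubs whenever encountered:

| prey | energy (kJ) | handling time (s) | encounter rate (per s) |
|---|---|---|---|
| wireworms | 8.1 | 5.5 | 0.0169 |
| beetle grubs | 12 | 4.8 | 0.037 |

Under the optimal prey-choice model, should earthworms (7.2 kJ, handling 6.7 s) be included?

On wireworms and beetle grubs alone, R = ΣλE/(1+Σλh) = 0.5809/1.271 = 0.4572 kJ/s.
Profitability of earthworms: 7.2/6.7 = 1.075 kJ/s.
Since 1.075 > R, including earthworms increases the long-run rate.

Yes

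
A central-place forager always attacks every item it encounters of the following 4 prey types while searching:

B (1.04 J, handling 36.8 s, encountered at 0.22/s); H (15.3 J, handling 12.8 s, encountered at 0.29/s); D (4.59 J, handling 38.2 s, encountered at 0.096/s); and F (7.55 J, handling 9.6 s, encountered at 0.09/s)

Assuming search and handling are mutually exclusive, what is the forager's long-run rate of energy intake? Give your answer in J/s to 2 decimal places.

Energy encountered per unit search time: 0.22×1.04 + 0.29×15.3 + 0.096×4.59 + 0.09×7.55 = 5.786 J/s.
Handling time per unit search time: 0.22×36.8 + 0.29×12.8 + 0.096×38.2 + 0.09×9.6 = 16.34.
Rate = 5.786/(1 + 16.34) = 0.3337 J/s.

0.33 J/s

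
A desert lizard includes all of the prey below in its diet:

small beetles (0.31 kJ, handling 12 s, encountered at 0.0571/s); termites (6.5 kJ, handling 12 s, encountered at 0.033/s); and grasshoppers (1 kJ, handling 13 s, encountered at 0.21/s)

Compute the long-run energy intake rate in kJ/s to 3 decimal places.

R = (0.0571×0.31 + 0.033×6.5 + 0.21×1) / (1 + 0.0571×12 + 0.033×12 + 0.21×13) = 0.4422/4.811 = 0.09191 kJ/s.

0.092 kJ/s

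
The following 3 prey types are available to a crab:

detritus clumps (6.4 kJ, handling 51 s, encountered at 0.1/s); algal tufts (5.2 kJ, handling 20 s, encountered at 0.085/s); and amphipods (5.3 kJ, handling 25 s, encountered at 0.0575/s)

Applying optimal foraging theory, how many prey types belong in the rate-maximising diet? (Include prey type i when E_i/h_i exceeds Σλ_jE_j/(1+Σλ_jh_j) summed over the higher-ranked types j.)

2

Rank by E/h (kJ/s): algal tufts 0.26, amphipods 0.212, detritus clumps 0.125. Include each in turn until the next type's E/h falls below the running intake rate.
Rate on top 1: 0.1637. amphipods: 0.212 > 0.1637 → include.
Rate on top 2: 0.1805. detritus clumps: 0.125 < 0.1805 → exclude; stop.
Optimal diet: algal tufts, amphipods — 2 of 3 types.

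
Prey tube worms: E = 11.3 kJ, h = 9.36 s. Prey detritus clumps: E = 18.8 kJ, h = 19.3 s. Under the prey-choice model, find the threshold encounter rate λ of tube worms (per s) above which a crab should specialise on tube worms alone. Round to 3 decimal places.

The zero-one rule: include detritus clumps iff E₂/h₂ > λE₁/(1+λh₁). Equality gives the switch point.
λE₁h₂ = E₂ + λE₂h₁ ⇒ λ = E₂/(E₁h₂ − E₂h₁) = 18.8/(218.1 − 176) = 0.4463 per s.

0.446 per s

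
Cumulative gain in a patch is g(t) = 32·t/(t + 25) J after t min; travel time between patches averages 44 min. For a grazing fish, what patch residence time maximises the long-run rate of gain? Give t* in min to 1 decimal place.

33.2 min

Maximise g(t)/(T+t): set derivative to zero → g'(t)(T+t) = g(t).
g'(t) = 32·25/(t + 25)². Setting 32·25/(t+25)² = 32t/[(t+25)(44+t)] gives 25(44+t) = t(t+25), so t² = 25×44 = 1100.
t* = √1100 = 33.17 min.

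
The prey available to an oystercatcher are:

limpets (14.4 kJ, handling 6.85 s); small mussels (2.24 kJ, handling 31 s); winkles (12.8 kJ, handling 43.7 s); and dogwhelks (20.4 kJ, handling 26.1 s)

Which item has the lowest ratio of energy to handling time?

In descending order of E/h:
limpets: 14.4/6.85 = 2.1 kJ/s
dogwhelks: 20.4/26.1 = 0.782 kJ/s
winkles: 12.8/43.7 = 0.293 kJ/s
small mussels: 2.24/31 = 0.0723 kJ/s

small mussels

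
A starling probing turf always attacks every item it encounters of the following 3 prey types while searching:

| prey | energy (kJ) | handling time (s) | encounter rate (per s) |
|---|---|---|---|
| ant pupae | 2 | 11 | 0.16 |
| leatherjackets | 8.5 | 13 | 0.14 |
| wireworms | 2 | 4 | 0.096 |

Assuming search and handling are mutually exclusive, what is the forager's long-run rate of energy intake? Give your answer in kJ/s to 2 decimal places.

R = Σλ_iE_i / (1 + Σλ_ih_i)
Numerator: 0.16×2 + 0.14×8.5 + 0.096×2 = 1.702
Denominator: 1 + 0.16×11 + 0.14×13 + 0.096×4 = 4.964
R = 1.702/4.964 = 0.3429 kJ/s

0.34 kJ/s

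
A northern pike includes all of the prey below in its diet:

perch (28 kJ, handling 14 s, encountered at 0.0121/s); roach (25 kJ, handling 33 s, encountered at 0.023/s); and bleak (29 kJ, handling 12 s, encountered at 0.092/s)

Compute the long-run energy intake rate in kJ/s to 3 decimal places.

Energy encountered per unit search time: 0.0121×28 + 0.023×25 + 0.092×29 = 3.582 kJ/s.
Handling time per unit search time: 0.0121×14 + 0.023×33 + 0.092×12 = 2.032.
Rate = 3.582/(1 + 2.032) = 1.181 kJ/s.

1.181 kJ/s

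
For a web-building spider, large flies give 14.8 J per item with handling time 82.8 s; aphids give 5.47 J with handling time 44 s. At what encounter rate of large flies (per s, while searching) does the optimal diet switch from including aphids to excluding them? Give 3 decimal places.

0.028 per s

Drop aphids once their profitability E₂/h₂ falls below the rate achievable on large flies alone: E₂/h₂ = λE₁/(1 + λh₁).
Solve for λ: λE₁h₂ = E₂(1 + λh₁) → λ(E₁h₂ − E₂h₁) = E₂ → λ = E₂/(E₁h₂ − E₂h₁).
λ = 5.47/(14.8×44 − 5.47×82.8) = 5.47/198.3 = 0.02759 per s.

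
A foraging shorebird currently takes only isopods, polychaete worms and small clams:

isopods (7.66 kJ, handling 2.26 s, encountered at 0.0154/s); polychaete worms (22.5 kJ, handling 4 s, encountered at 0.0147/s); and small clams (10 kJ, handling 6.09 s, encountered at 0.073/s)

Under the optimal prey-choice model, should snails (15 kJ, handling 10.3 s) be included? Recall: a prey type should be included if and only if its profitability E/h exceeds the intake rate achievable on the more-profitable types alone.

Yes

Current rate: (0.0154×7.66 + 0.0147×22.5 + 0.073×10)/(1 + 0.0154×2.26 + 0.0147×4 + 0.073×6.09) = 0.7663 kJ/s.
Profitability of snails: 15/10.3 = 1.456 kJ/s.
1.456 > 0.7663, so adding snails raises the average — include it.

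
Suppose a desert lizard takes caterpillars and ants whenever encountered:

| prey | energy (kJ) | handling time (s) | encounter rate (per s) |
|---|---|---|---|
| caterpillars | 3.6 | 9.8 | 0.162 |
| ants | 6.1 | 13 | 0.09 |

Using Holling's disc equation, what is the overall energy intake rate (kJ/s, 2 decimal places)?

0.30 kJ/s

R = (0.162×3.6 + 0.09×6.1) / (1 + 0.162×9.8 + 0.09×13) = 1.132/3.758 = 0.3013 kJ/s.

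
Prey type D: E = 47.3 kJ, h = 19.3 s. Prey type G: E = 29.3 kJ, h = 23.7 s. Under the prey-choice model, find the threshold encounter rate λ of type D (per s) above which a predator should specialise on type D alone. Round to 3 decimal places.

0.053 per s

At the threshold, the rate on type D alone equals the profitability of type G: λ·47.3/(1 + λ·19.3) = 29.3/23.7 = 1.236.
Rearranging, λ(47.3 − 1.236×19.3) = 1.236, so λ = 1.236/23.44 = 0.05274 per s.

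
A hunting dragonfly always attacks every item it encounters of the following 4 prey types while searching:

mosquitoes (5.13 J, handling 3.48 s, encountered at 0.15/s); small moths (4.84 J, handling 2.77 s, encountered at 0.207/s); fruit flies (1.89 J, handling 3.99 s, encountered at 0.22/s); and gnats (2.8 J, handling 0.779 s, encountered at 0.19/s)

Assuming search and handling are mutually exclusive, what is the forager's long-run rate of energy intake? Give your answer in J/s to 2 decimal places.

0.87 J/s

R = Σλ_iE_i / (1 + Σλ_ih_i)
Numerator: 0.15×5.13 + 0.207×4.84 + 0.22×1.89 + 0.19×2.8 = 2.719
Denominator: 1 + 0.15×3.48 + 0.207×2.77 + 0.22×3.99 + 0.19×0.779 = 3.121
R = 2.719/3.121 = 0.8712 J/s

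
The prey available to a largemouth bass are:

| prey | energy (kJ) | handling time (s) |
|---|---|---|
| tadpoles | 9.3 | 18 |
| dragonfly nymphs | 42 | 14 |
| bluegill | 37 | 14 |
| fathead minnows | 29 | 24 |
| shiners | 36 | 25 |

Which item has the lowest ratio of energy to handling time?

tadpoles

In descending order of E/h:
dragonfly nymphs: 42/14 = 3 kJ/s
bluegill: 37/14 = 2.64 kJ/s
shiners: 36/25 = 1.44 kJ/s
fathead minnows: 29/24 = 1.21 kJ/s
tadpoles: 9.3/18 = 0.517 kJ/s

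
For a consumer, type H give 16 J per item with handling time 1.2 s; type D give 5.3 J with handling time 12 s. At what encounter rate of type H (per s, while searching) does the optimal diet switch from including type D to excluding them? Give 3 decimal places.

0.029 per s

At the threshold, the rate on type H alone equals the profitability of type D: λ·16/(1 + λ·1.2) = 5.3/12 = 0.4417.
Rearranging, λ(16 − 0.4417×1.2) = 0.4417, so λ = 0.4417/15.47 = 0.02855 per s.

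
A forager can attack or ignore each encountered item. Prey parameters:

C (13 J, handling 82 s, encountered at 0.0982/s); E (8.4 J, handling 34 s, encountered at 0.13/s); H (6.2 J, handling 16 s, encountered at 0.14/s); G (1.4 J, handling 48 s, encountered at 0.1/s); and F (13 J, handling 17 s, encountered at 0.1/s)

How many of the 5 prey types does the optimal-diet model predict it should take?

1

Rank by E/h (J/s): F 0.765, H 0.388, E 0.247, C 0.159, G 0.0292. Include each in turn until the next type's E/h falls below the running intake rate.
Rate on top 1: 0.4815. H: 0.388 < 0.4815 → exclude; stop.
Optimal diet: F — 1 of 5 types.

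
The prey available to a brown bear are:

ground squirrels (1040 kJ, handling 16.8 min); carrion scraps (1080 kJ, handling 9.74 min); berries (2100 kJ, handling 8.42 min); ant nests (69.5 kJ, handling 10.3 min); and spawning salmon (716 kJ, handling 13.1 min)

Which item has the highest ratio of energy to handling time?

berries

In descending order of E/h:
berries: 2100/8.42 = 249 kJ/min
carrion scraps: 1080/9.74 = 111 kJ/min
ground squirrels: 1040/16.8 = 61.9 kJ/min
spawning salmon: 716/13.1 = 54.7 kJ/min
ant nests: 69.5/10.3 = 6.75 kJ/min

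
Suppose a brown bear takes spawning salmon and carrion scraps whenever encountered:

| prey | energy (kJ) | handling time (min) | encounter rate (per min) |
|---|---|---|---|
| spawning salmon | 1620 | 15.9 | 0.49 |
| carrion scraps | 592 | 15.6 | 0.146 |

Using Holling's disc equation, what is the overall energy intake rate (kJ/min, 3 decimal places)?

R = Σλ_iE_i / (1 + Σλ_ih_i)
Numerator: 0.49×1620 + 0.146×592 = 880.2
Denominator: 1 + 0.49×15.9 + 0.146×15.6 = 11.07
R = 880.2/11.07 = 79.53 kJ/min

79.525 kJ/min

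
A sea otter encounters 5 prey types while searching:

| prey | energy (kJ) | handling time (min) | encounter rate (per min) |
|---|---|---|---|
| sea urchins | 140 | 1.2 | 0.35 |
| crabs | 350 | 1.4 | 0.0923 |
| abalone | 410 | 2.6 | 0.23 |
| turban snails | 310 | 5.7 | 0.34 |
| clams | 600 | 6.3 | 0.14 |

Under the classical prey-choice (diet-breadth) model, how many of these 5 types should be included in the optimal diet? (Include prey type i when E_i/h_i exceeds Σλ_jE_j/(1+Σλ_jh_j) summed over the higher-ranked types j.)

Profitabilities (E/h, kJ/min): crabs 250, abalone 158, sea urchins 117, clams 95.2, turban snails 54.4. Add prey in this order while the next type's profitability exceeds the intake rate on those already taken.
Rate on top 1: 28.61. abalone: 158 > 28.61 → include.
Rate on top 2: 73.3. sea urchins: 117 > 73.3 → include.
Rate on top 3: 81.78. clams: 95.2 > 81.78 → include.
Rate on top 4: 85.7. turban snails: 54.4 < 85.7 → exclude; stop.
Optimal diet: crabs, abalone, sea urchins, clams — 4 of 5 types.

4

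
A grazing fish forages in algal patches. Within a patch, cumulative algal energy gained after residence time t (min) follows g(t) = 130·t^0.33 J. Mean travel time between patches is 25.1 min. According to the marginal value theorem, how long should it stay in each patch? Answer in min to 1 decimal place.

12.4 min

By the marginal value theorem, leave when the instantaneous gain rate g'(t) equals the habitat-wide average g(t)/(T + t).
g'(t) = 0.33·130·t^-0.67. Setting 0.33·130·t^-0.67 = 130·t^0.33/(25.1+t) gives 0.33(25.1+t) = t, so 0.67·t = 0.33×25.1.
t* = 0.33×25.1/0.67 = 12.36 min.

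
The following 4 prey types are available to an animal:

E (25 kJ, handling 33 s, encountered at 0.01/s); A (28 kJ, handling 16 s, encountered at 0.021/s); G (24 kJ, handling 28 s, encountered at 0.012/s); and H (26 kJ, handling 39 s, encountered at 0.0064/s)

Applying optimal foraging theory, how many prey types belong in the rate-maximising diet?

Rank by E/h (kJ/s): A 1.75, G 0.857, E 0.758, H 0.667. Include each in turn until the next type's E/h falls below the running intake rate.
Rate on top 1: 0.4401. G: 0.857 > 0.4401 → include.
Rate on top 2: 0.5239. E: 0.758 > 0.5239 → include.
Rate on top 3: 0.5624. H: 0.667 > 0.5624 → include.
Optimal diet: A, G, E, H — 4 of 4 types.

4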